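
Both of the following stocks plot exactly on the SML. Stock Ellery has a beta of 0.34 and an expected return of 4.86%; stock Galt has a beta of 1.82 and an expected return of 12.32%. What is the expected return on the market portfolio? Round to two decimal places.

Both satisfy E(R) = R_f + β·MRP, so the slope of the SML is
MRP = (12.32% − 4.86%) / (1.82 − 0.34) = 7.46% / 1.48 = 5.0405%
R_f = E(R_Ellery) − β_Ellery·MRP = 4.86% − 0.34 × 5.0405% = 3.1462%
E(R_m) = R_f + MRP = 3.1462% + 5.0405% = 8.19%

8.19%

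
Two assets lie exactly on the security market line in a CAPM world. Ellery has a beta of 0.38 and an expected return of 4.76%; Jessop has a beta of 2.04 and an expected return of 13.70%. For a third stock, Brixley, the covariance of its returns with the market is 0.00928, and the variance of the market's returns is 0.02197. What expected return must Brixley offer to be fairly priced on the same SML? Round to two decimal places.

MRP = (13.70% − 4.76%) / (2.04 − 0.38) = 5.3855%
R_f = 4.76% − 0.38 × 5.3855% = 2.7135%
β_Brixley = Cov / Var(R_m) = 0.00928 / 0.02197 = 0.4224
E(R_Brixley) = R_f + β × MRP = 2.7135% + 0.4224 × 5.3855% = 4.99%

4.99%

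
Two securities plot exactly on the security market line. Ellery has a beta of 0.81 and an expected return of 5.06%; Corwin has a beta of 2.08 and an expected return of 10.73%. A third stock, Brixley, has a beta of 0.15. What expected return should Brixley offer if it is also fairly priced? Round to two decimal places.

2.11%

MRP (SML slope) = (10.73% − 5.06%) / (2.08 − 0.81) = 5.67% / 1.27 = 4.4646%
R_f (intercept) = 5.06% − 0.81 × 4.4646% = 1.4437%
E(R_Brixley) = R_f + β × MRP = 1.4437% + 0.15 × 4.4646% = 2.11%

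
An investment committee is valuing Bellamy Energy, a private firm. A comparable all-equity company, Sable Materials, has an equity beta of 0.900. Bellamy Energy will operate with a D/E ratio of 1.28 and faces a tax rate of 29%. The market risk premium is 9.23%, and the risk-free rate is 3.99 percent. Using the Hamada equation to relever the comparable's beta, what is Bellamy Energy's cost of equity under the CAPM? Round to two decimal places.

19.85%

β_L = β_U × [1 + (1 − t)(D/E)] = 0.900 × [1 + (1 − 0.29) × 1.28]
    = 0.900 × [1 + 0.71 × 1.28] = 0.900 × 1.9088 = 1.7179
E(R) = R_f + β_L × MRP = 3.99% + 1.7179 × 9.23% = 19.85%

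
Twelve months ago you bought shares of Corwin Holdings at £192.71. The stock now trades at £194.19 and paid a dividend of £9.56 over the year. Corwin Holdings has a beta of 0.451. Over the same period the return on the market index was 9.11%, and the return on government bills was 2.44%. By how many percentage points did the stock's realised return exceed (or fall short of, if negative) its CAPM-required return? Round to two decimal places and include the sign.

+0.28%

Realised HPR = (P1 + D1 − P0) / P0 = (194.19 + 9.56 − 192.71) / 192.71 = 11.04 / 192.71 = 5.7288%
MRP = 9.11% − 2.44% = 6.67%
CAPM required = R_f + β·MRP = 2.44% + 0.451 × 6.67% = 5.44817%
α = realised − required = 5.7288% − 5.44817% = +0.28%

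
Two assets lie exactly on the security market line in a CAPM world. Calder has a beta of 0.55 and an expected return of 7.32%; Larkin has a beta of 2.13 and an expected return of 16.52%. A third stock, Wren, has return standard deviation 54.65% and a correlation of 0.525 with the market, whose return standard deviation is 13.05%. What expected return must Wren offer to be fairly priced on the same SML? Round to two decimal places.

16.92%

MRP = (16.52% − 7.32%) / (2.13 − 0.55) = 5.8228%
R_f = 7.32% − 0.55 × 5.8228% = 4.1175%
β_Wren = ρ·σ_i/σ_m = 0.525 × 54.65 / 13.05 = 2.1986
E(R_Wren) = R_f + β × MRP = 4.1175% + 2.1986 × 5.8228% = 16.92%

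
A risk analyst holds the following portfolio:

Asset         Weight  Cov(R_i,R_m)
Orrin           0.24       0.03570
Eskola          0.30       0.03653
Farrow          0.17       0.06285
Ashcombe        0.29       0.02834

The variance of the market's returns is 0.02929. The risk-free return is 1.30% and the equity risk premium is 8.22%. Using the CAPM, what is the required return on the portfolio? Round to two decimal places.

12.09%

β_Orrin = 0.03570 / 0.02929 = 1.2188
β_Eskola = 0.03653 / 0.02929 = 1.2472
β_Farrow = 0.06285 / 0.02929 = 2.1458
β_Ashcombe = 0.02834 / 0.02929 = 0.9676
β_P = Σ w_i β_i = 0.24×1.2188 + 0.30×1.2472 + 0.17×2.1458 + 0.29×0.9676 = 1.3121
E(R_P) = R_f + β_P × MRP = 1.30% + 1.3121 × 8.22% = 12.09%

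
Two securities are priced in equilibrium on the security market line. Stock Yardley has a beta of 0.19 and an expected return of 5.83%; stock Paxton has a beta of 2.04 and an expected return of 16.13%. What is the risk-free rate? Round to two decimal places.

Both satisfy E(R) = R_f + β·MRP, so the slope of the SML is
MRP = (16.13% − 5.83%) / (2.04 − 0.19) = 10.30% / 1.85 = 5.5676%
R_f = E(R_Yardley) − β_Yardley·MRP = 5.83% − 0.19 × 5.5676% = 4.7722%

4.77%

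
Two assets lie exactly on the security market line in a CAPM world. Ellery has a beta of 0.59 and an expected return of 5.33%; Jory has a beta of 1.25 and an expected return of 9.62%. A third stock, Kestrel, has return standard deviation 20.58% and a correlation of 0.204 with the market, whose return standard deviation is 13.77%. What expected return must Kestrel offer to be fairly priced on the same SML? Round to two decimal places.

3.48%

MRP = (9.62% − 5.33%) / (1.25 − 0.59) = 6.5000%
R_f = 5.33% − 0.59 × 6.5000% = 1.4950%
β_Kestrel = ρ·σ_i/σ_m = 0.204 × 20.58 / 13.77 = 0.3049
E(R_Kestrel) = R_f + β × MRP = 1.4950% + 0.3049 × 6.5000% = 3.48%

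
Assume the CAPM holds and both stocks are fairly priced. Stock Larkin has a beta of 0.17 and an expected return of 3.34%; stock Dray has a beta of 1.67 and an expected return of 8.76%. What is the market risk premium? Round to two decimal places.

Both satisfy E(R) = R_f + β·MRP, so the slope of the SML is
MRP = (8.76% − 3.34%) / (1.67 − 0.17) = 5.42% / 1.50 = 3.6133%

3.61%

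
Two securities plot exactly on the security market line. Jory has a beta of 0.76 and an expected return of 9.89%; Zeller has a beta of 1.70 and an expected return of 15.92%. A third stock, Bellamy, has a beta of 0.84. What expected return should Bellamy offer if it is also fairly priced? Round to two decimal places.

MRP (SML slope) = (15.92% − 9.89%) / (1.70 − 0.76) = 6.03% / 0.94 = 6.4149%
R_f (intercept) = 9.89% − 0.76 × 6.4149% = 5.0147%
E(R_Bellamy) = R_f + β × MRP = 5.0147% + 0.84 × 6.4149% = 10.40%

10.40%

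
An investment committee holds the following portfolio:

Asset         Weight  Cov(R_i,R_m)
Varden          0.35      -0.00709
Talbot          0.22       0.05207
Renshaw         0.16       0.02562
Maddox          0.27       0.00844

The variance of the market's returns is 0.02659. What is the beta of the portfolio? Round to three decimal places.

0.577

β_Varden = -0.00709 / 0.02659 = -0.2666
β_Talbot = 0.05207 / 0.02659 = 1.9583
β_Renshaw = 0.02562 / 0.02659 = 0.9635
β_Maddox = 0.00844 / 0.02659 = 0.3174
β_P = Σ w_i β_i = 0.35×-0.2666 + 0.22×1.9583 + 0.16×0.9635 + 0.27×0.3174 = 0.5774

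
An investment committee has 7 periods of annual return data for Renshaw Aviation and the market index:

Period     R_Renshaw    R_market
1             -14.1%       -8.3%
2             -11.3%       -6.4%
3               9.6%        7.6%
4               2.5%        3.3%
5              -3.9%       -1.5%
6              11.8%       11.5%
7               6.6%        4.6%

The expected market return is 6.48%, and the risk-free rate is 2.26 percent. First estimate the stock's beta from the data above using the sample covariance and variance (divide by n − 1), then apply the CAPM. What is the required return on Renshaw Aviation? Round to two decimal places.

Mean R_i = (-14.1 − 11.3 + 9.6 + 2.5 − 3.9 + 11.8 + 6.6) / 7 = 0.1714%
Mean R_m = (-8.3 − 6.4 + 7.6 + 3.3 − 1.5 + 11.5 + 4.6) / 7 = 1.5429%
Σ(R_i − R̄_i)(R_m − R̄_m) = 440.6186  ⇒  Cov = 440.6186 / 6 = 73.4364
Σ(R_m − R̄_m)² = 317.4971  ⇒  Var(R_m) = 317.4971 / 6 = 52.9162
β = Cov / Var(R_m) = 73.4364 / 52.9162 = 1.3878
MRP = 6.48% − 2.26% = 4.22%
E(R) = R_f + β × MRP = 2.26% + 1.3878 × 4.22% = 8.12%

8.12%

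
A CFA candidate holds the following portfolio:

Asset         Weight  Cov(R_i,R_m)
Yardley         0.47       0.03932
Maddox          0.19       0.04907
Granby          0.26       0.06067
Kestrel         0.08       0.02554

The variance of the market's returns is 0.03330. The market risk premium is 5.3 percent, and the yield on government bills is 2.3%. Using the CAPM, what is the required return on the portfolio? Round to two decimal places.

β_Yardley = 0.03932 / 0.03330 = 1.1808
β_Maddox = 0.04907 / 0.03330 = 1.4736
β_Granby = 0.06067 / 0.03330 = 1.8219
β_Kestrel = 0.02554 / 0.03330 = 0.7670
β_P = Σ w_i β_i = 0.47×1.1808 + 0.19×1.4736 + 0.26×1.8219 + 0.08×0.7670 = 1.3700
E(R_P) = R_f + β_P × MRP = 2.3% + 1.3700 × 5.3% = 9.56%

9.56%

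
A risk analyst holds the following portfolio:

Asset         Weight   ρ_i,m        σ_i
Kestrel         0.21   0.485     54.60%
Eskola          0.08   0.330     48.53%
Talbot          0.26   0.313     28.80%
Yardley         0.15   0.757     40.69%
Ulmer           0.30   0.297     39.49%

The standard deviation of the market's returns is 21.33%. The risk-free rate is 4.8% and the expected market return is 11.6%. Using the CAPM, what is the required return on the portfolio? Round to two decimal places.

10.32%

β_Kestrel = 0.485 × 54.60% / 21.33% = 1.2415
β_Eskola = 0.330 × 48.53% / 21.33% = 0.7508
β_Talbot = 0.313 × 28.80% / 21.33% = 0.4226
β_Yardley = 0.757 × 40.69% / 21.33% = 1.4441
β_Ulmer = 0.297 × 39.49% / 21.33% = 0.5499
β_P = Σ w_i β_i = 0.21×1.2415 + 0.08×0.7508 + 0.26×0.4226 + 0.15×1.4441 + 0.30×0.5499 = 0.8122
MRP = 11.6% − 4.8% = 6.80%
E(R_P) = R_f + β_P × MRP = 4.8% + 0.8122 × 6.8% = 10.32%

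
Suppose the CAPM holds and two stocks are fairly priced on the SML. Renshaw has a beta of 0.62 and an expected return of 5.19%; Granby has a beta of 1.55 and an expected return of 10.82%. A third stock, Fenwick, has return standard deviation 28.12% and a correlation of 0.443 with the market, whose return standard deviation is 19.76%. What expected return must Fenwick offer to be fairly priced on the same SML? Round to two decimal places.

MRP = (10.82% − 5.19%) / (1.55 − 0.62) = 6.0538%
R_f = 5.19% − 0.62 × 6.0538% = 1.4366%
β_Fenwick = ρ·σ_i/σ_m = 0.443 × 28.12 / 19.76 = 0.6304
E(R_Fenwick) = R_f + β × MRP = 1.4366% + 0.6304 × 6.0538% = 5.25%

5.25%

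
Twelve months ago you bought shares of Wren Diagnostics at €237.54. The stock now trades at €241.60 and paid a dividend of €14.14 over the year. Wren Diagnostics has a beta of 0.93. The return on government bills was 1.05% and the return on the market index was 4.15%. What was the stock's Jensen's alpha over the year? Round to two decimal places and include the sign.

+3.73%

Realised HPR = (P1 + D1 − P0) / P0 = (241.60 + 14.14 − 237.54) / 237.54 = 18.20 / 237.54 = 7.6619%
MRP = 4.15% − 1.05% = 3.10%
CAPM required = R_f + β·MRP = 1.05% + 0.93 × 3.10% = 3.9330%
α = realised − required = 7.6619% − 3.9330% = +3.73%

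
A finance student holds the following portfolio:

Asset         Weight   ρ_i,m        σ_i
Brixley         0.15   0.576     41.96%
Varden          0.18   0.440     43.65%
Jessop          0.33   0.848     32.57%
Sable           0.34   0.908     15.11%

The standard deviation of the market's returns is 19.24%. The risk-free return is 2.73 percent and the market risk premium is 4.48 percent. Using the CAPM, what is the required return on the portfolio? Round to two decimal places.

7.59%

β_Brixley = 0.576 × 41.96% / 19.24% = 1.2562
β_Varden = 0.440 × 43.65% / 19.24% = 0.9982
β_Jessop = 0.848 × 32.57% / 19.24% = 1.4355
β_Sable = 0.908 × 15.11% / 19.24% = 0.7131
β_P = Σ w_i β_i = 0.15×1.2562 + 0.18×0.9982 + 0.33×1.4355 + 0.34×0.7131 = 1.0843
E(R_P) = R_f + β_P × MRP = 2.73% + 1.0843 × 4.48% = 7.59%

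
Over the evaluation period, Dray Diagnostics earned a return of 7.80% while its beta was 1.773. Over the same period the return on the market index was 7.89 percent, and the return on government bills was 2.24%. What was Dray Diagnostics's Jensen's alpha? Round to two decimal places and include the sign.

Market excess return = 7.89% − 2.24% = 5.65%
CAPM benchmark = R_f + β(R_m − R_f) = 2.24% + 1.773 × 5.65% = 12.25745%
α = actual − benchmark = 7.80% − 12.25745% = -4.46%

-4.46%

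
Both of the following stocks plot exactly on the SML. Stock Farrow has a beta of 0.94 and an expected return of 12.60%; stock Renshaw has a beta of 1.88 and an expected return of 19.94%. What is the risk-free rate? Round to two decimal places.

Both satisfy E(R) = R_f + β·MRP, so the slope of the SML is
MRP = (19.94% − 12.60%) / (1.88 − 0.94) = 7.34% / 0.94 = 7.8085%
R_f = E(R_Farrow) − β_Farrow·MRP = 12.60% − 0.94 × 7.8085% = 5.2600%

5.26%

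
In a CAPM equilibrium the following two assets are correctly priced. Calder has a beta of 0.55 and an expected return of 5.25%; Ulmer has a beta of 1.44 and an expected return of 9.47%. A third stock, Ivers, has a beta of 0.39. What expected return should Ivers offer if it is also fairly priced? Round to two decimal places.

MRP (SML slope) = (9.47% − 5.25%) / (1.44 − 0.55) = 4.22% / 0.89 = 4.7416%
R_f (intercept) = 5.25% − 0.55 × 4.7416% = 2.6421%
E(R_Ivers) = R_f + β × MRP = 2.6421% + 0.39 × 4.7416% = 4.49%

4.49%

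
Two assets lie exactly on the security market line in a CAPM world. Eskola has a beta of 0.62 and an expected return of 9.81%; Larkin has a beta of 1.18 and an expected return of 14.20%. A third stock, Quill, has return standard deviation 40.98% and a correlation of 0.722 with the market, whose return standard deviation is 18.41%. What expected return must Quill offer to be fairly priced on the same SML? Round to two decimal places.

MRP = (14.20% − 9.81%) / (1.18 − 0.62) = 7.8393%
R_f = 9.81% − 0.62 × 7.8393% = 4.9496%
β_Quill = ρ·σ_i/σ_m = 0.722 × 40.98 / 18.41 = 1.6071
E(R_Quill) = R_f + β × MRP = 4.9496% + 1.6071 × 7.8393% = 17.55%

17.55%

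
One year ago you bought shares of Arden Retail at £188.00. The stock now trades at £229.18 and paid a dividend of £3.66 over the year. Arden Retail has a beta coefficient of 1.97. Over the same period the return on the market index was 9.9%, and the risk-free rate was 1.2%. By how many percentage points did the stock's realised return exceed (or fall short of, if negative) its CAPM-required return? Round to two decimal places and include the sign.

+5.51%

Realised HPR = (P1 + D1 − P0) / P0 = (229.18 + 3.66 − 188.00) / 188.00 = 44.84 / 188.00 = 23.8511%
MRP = 9.9% − 1.2% = 8.70%
CAPM required = R_f + β·MRP = 1.2% + 1.97 × 8.7% = 18.3390%
α = realised − required = 23.8511% − 18.3390% = +5.51%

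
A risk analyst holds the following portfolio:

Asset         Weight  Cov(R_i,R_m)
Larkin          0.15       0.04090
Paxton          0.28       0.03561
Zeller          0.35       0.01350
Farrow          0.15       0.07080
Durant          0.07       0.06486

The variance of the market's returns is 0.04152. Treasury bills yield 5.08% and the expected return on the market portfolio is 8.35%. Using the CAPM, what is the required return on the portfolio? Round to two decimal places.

β_Larkin = 0.04090 / 0.04152 = 0.9851
β_Paxton = 0.03561 / 0.04152 = 0.8577
β_Zeller = 0.01350 / 0.04152 = 0.3251
β_Farrow = 0.07080 / 0.04152 = 1.7052
β_Durant = 0.06486 / 0.04152 = 1.5621
β_P = Σ w_i β_i = 0.15×0.9851 + 0.28×0.8577 + 0.35×0.3251 + 0.15×1.7052 + 0.07×1.5621 = 0.8668
MRP = 8.35% − 5.08% = 3.27%
E(R_P) = R_f + β_P × MRP = 5.08% + 0.8668 × 3.27% = 7.91%

7.91%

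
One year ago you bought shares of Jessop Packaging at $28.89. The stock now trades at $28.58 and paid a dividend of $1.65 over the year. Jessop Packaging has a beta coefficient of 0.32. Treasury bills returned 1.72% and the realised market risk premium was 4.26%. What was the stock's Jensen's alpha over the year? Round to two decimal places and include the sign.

Realised HPR = (P1 + D1 − P0) / P0 = (28.58 + 1.65 − 28.89) / 28.89 = 1.34 / 28.89 = 4.6383%
CAPM required = R_f + β·MRP = 1.72% + 0.32 × 4.26% = 3.0832%
α = realised − required = 4.6383% − 3.0832% = +1.56%

+1.56%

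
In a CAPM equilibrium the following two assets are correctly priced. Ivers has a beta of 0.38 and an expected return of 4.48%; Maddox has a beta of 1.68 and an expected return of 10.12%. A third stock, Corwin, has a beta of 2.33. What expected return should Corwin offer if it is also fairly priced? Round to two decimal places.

12.94%

MRP (SML slope) = (10.12% − 4.48%) / (1.68 − 0.38) = 5.64% / 1.30 = 4.3385%
R_f (intercept) = 4.48% − 0.38 × 4.3385% = 2.8314%
E(R_Corwin) = R_f + β × MRP = 2.8314% + 2.33 × 4.3385% = 12.94%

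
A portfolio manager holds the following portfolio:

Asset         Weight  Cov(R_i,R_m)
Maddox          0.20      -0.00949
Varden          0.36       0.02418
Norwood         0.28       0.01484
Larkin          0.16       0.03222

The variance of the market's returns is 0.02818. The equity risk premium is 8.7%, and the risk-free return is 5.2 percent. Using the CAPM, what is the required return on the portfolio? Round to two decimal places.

10.18%

β_Maddox = -0.00949 / 0.02818 = -0.3368
β_Varden = 0.02418 / 0.02818 = 0.8581
β_Norwood = 0.01484 / 0.02818 = 0.5266
β_Larkin = 0.03222 / 0.02818 = 1.1434
β_P = Σ w_i β_i = 0.20×-0.3368 + 0.36×0.8581 + 0.28×0.5266 + 0.16×1.1434 = 0.5719
E(R_P) = R_f + β_P × MRP = 5.2% + 0.5719 × 8.7% = 10.18%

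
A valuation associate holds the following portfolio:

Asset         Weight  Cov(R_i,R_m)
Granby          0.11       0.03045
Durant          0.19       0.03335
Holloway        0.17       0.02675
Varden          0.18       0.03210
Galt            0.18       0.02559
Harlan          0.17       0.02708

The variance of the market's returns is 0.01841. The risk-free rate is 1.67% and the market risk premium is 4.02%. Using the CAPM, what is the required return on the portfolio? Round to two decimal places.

8.05%

β_Granby = 0.03045 / 0.01841 = 1.6540
β_Durant = 0.03335 / 0.01841 = 1.8115
β_Holloway = 0.02675 / 0.01841 = 1.4530
β_Varden = 0.03210 / 0.01841 = 1.7436
β_Galt = 0.02559 / 0.01841 = 1.3900
β_Harlan = 0.02708 / 0.01841 = 1.4709
β_P = Σ w_i β_i = 0.11×1.6540 + 0.19×1.8115 + 0.17×1.4530 + 0.18×1.7436 + 0.18×1.3900 + 0.17×1.4709 = 1.5872
E(R_P) = R_f + β_P × MRP = 1.67% + 1.5872 × 4.02% = 8.05%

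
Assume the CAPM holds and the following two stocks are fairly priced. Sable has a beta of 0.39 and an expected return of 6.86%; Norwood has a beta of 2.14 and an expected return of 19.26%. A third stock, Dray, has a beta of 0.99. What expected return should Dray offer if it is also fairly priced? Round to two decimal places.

MRP (SML slope) = (19.26% − 6.86%) / (2.14 − 0.39) = 12.40% / 1.75 = 7.0857%
R_f (intercept) = 6.86% − 0.39 × 7.0857% = 4.0966%
E(R_Dray) = R_f + β × MRP = 4.0966% + 0.99 × 7.0857% = 11.11%

11.11%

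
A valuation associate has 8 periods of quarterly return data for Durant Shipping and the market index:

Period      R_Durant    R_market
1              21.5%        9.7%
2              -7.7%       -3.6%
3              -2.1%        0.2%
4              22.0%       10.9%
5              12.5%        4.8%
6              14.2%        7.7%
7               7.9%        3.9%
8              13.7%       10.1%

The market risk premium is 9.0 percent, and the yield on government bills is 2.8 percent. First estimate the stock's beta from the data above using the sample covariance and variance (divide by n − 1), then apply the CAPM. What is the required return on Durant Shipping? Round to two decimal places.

20.45%

Mean R_i = (21.5 − 7.7 − 2.1 + 22.0 + 12.5 + 14.2 + 7.9 + 13.7) / 8 = 10.2500%
Mean R_m = (9.7 − 3.6 + 0.2 + 10.9 + 4.8 + 7.7 + 3.9 + 10.1) / 8 = 5.4625%
Σ(R_i − R̄_i)(R_m − R̄_m) = 366.2450  ⇒  Cov = 366.2450 / 7 = 52.3207
Σ(R_m − R̄_m)² = 186.7388  ⇒  Var(R_m) = 186.7388 / 7 = 26.6770
β = Cov / Var(R_m) = 52.3207 / 26.6770 = 1.9613
E(R) = R_f + β × MRP = 2.8% + 1.9613 × 9.0% = 20.45%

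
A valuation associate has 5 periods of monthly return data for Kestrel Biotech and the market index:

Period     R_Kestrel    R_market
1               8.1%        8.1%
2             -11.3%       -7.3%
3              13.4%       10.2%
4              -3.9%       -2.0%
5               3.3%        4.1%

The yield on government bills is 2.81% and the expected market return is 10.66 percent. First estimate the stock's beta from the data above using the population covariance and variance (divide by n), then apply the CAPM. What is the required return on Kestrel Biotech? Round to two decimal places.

13.34%

Mean R_i = (8.1 − 11.3 + 13.4 − 3.9 + 3.3) / 5 = 1.9200%
Mean R_m = (8.1 − 7.3 + 10.2 − 2.0 + 4.1) / 5 = 2.6200%
Σ(R_i − R̄_i)(R_m − R̄_m) = 280.9580  ⇒  Cov = 280.9580 / 5 = 56.1916
Σ(R_m − R̄_m)² = 209.4280  ⇒  Var(R_m) = 209.4280 / 5 = 41.8856
β = Cov / Var(R_m) = 56.1916 / 41.8856 = 1.3415
MRP = 10.66% − 2.81% = 7.85%
E(R) = R_f + β × MRP = 2.81% + 1.3415 × 7.85% = 13.34%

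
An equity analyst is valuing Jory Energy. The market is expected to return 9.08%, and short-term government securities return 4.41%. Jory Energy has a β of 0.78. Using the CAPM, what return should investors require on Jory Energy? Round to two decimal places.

Market risk premium = E(R_m) − R_f = 9.08% − 4.41% = 4.67%
E(R) = R_f + β × MRP = 4.41% + 0.78 × 4.67% = 8.05%

8.05%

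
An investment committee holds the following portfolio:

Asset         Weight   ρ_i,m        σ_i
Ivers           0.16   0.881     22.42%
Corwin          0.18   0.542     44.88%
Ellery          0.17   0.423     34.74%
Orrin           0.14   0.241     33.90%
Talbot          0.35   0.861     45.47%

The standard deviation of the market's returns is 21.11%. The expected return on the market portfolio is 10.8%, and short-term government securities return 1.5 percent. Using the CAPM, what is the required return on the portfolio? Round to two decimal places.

12.46%

β_Ivers = 0.881 × 22.42% / 21.11% = 0.9357
β_Corwin = 0.542 × 44.88% / 21.11% = 1.1523
β_Ellery = 0.423 × 34.74% / 21.11% = 0.6961
β_Orrin = 0.241 × 33.90% / 21.11% = 0.3870
β_Talbot = 0.861 × 45.47% / 21.11% = 1.8546
β_P = Σ w_i β_i = 0.16×0.9357 + 0.18×1.1523 + 0.17×0.6961 + 0.14×0.3870 + 0.35×1.8546 = 1.1788
MRP = 10.8% − 1.5% = 9.30%
E(R_P) = R_f + β_P × MRP = 1.5% + 1.1788 × 9.3% = 12.46%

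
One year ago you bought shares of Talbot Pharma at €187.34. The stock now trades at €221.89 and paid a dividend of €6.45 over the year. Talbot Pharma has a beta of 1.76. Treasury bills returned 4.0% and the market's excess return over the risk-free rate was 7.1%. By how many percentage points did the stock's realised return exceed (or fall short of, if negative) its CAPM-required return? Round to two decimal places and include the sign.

+5.39%

Realised HPR = (P1 + D1 − P0) / P0 = (221.89 + 6.45 − 187.34) / 187.34 = 41.00 / 187.34 = 21.8853%
CAPM required = R_f + β·MRP = 4.0% + 1.76 × 7.1% = 16.4960%
α = realised − required = 21.8853% − 16.4960% = +5.39%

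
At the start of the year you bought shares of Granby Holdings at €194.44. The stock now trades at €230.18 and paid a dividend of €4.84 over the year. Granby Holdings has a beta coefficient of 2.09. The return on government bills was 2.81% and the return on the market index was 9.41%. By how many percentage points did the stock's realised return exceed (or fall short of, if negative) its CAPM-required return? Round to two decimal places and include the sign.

Realised HPR = (P1 + D1 − P0) / P0 = (230.18 + 4.84 − 194.44) / 194.44 = 40.58 / 194.44 = 20.8702%
MRP = 9.41% − 2.81% = 6.60%
CAPM required = R_f + β·MRP = 2.81% + 2.09 × 6.60% = 16.6040%
α = realised − required = 20.8702% − 16.6040% = +4.27%

+4.27%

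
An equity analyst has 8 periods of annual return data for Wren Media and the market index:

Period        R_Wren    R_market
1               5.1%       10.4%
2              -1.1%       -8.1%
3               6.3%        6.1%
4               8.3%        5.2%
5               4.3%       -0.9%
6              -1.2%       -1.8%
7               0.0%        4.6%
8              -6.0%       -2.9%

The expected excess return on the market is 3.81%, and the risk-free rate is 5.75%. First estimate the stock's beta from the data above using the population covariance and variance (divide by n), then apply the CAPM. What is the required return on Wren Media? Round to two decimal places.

Mean R_i = (5.1 − 1.1 + 6.3 + 8.3 + 4.3 − 1.2 + 0.0 − 6.0) / 8 = 1.9625%
Mean R_m = (10.4 − 8.1 + 6.1 + 5.2 − 0.9 − 1.8 + 4.6 − 2.9) / 8 = 1.5750%
Σ(R_i − R̄_i)(R_m − R̄_m) = 134.5025  ⇒  Cov = 134.5025 / 8 = 16.8128
Σ(R_m − R̄_m)² = 251.7950  ⇒  Var(R_m) = 251.7950 / 8 = 31.4744
β = Cov / Var(R_m) = 16.8128 / 31.4744 = 0.5342
E(R) = R_f + β × MRP = 5.75% + 0.5342 × 3.81% = 7.79%

7.79%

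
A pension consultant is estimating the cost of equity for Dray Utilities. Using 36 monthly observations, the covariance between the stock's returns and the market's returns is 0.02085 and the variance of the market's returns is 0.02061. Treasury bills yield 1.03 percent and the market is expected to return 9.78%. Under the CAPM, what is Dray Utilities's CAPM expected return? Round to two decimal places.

β = Cov(R_i, R_m) / Var(R_m) = 0.02085 / 0.02061 = 1.0116
MRP = 9.78% − 1.03% = 8.75%
E(R) = R_f + β × MRP = 1.03% + 1.0116 × 8.75% = 9.88%

9.88%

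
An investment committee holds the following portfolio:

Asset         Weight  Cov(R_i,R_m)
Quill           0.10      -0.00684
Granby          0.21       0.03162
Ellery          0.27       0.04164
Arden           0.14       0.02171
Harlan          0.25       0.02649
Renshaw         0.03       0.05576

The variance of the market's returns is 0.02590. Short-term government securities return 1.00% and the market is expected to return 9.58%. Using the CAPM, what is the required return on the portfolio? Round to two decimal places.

10.45%

β_Quill = -0.00684 / 0.02590 = -0.2641
β_Granby = 0.03162 / 0.02590 = 1.2208
β_Ellery = 0.04164 / 0.02590 = 1.6077
β_Arden = 0.02171 / 0.02590 = 0.8382
β_Harlan = 0.02649 / 0.02590 = 1.0228
β_Renshaw = 0.05576 / 0.02590 = 2.1529
β_P = Σ w_i β_i = 0.10×-0.2641 + 0.21×1.2208 + 0.27×1.6077 + 0.14×0.8382 + 0.25×1.0228 + 0.03×2.1529 = 1.1017
MRP = 9.58% − 1.00% = 8.58%
E(R_P) = R_f + β_P × MRP = 1.00% + 1.1017 × 8.58% = 10.45%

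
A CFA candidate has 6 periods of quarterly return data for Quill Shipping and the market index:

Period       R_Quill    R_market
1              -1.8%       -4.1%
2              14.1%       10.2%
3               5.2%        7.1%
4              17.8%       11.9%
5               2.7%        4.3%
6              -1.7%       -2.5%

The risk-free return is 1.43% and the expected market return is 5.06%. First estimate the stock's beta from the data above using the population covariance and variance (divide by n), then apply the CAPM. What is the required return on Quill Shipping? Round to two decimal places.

5.66%

Mean R_i = (-1.8 + 14.1 + 5.2 + 17.8 + 2.7 − 1.7) / 6 = 6.0500%
Mean R_m = (-4.1 + 10.2 + 7.1 + 11.9 + 4.3 − 2.5) / 6 = 4.4833%
Σ(R_i − R̄_i)(R_m − R̄_m) = 253.0550  ⇒  Cov = 253.0550 / 6 = 42.1758
Σ(R_m − R̄_m)² = 217.0083  ⇒  Var(R_m) = 217.0083 / 6 = 36.1681
β = Cov / Var(R_m) = 42.1758 / 36.1681 = 1.1661
MRP = 5.06% − 1.43% = 3.63%
E(R) = R_f + β × MRP = 1.43% + 1.1661 × 3.63% = 5.66%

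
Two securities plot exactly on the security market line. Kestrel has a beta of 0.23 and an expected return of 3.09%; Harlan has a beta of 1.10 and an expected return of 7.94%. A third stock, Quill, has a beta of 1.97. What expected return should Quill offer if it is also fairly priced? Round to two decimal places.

MRP (SML slope) = (7.94% − 3.09%) / (1.10 − 0.23) = 4.85% / 0.87 = 5.5747%
R_f (intercept) = 3.09% − 0.23 × 5.5747% = 1.8078%
E(R_Quill) = R_f + β × MRP = 1.8078% + 1.97 × 5.5747% = 12.79%

12.79%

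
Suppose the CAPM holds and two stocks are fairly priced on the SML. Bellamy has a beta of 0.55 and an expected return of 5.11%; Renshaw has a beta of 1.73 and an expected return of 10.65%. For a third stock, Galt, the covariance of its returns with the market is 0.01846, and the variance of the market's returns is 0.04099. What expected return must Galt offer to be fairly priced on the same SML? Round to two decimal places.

MRP = (10.65% − 5.11%) / (1.73 − 0.55) = 4.6949%
R_f = 5.11% − 0.55 × 4.6949% = 2.5278%
β_Galt = Cov / Var(R_m) = 0.01846 / 0.04099 = 0.4504
E(R_Galt) = R_f + β × MRP = 2.5278% + 0.4504 × 4.6949% = 4.64%

4.64%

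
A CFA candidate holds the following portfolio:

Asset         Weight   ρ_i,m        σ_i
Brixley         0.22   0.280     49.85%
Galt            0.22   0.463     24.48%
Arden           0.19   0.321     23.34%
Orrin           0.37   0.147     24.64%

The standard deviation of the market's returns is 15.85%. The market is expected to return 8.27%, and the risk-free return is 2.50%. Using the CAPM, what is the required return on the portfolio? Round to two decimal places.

β_Brixley = 0.280 × 49.85% / 15.85% = 0.8806
β_Galt = 0.463 × 24.48% / 15.85% = 0.7151
β_Arden = 0.321 × 23.34% / 15.85% = 0.4727
β_Orrin = 0.147 × 24.64% / 15.85% = 0.2285
β_P = Σ w_i β_i = 0.22×0.8806 + 0.22×0.7151 + 0.19×0.4727 + 0.37×0.2285 = 0.5254
MRP = 8.27% − 2.50% = 5.77%
E(R_P) = R_f + β_P × MRP = 2.50% + 0.5254 × 5.77% = 5.53%

5.53%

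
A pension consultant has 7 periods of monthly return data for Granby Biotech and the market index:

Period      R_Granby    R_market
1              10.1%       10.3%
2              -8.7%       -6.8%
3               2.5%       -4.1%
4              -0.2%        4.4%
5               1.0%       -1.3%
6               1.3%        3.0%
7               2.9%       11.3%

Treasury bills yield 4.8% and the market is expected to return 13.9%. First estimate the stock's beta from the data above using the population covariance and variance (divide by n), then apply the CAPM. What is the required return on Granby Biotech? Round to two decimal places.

10.07%

Mean R_i = (10.1 − 8.7 + 2.5 − 0.2 + 1.0 + 1.3 + 2.9) / 7 = 1.2714%
Mean R_m = (10.3 − 6.8 − 4.1 + 4.4 − 1.3 + 3.0 + 11.3) / 7 = 2.4000%
Σ(R_i − R̄_i)(R_m − R̄_m) = 166.0700  ⇒  Cov = 166.0700 / 7 = 23.7243
Σ(R_m − R̄_m)² = 286.5600  ⇒  Var(R_m) = 286.5600 / 7 = 40.9371
β = Cov / Var(R_m) = 23.7243 / 40.9371 = 0.5795
MRP = 13.9% − 4.8% = 9.10%
E(R) = R_f + β × MRP = 4.8% + 0.5795 × 9.1% = 10.07%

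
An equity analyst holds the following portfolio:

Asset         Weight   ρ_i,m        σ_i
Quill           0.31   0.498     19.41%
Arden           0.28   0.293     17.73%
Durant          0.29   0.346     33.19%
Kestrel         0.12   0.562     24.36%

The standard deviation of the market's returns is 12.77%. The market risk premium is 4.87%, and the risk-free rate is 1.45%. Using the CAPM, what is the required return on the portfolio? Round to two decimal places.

β_Quill = 0.498 × 19.41% / 12.77% = 0.7569
β_Arden = 0.293 × 17.73% / 12.77% = 0.4068
β_Durant = 0.346 × 33.19% / 12.77% = 0.8993
β_Kestrel = 0.562 × 24.36% / 12.77% = 1.0721
β_P = Σ w_i β_i = 0.31×0.7569 + 0.28×0.4068 + 0.29×0.8993 + 0.12×1.0721 = 0.7380
E(R_P) = R_f + β_P × MRP = 1.45% + 0.7380 × 4.87% = 5.04%

5.04%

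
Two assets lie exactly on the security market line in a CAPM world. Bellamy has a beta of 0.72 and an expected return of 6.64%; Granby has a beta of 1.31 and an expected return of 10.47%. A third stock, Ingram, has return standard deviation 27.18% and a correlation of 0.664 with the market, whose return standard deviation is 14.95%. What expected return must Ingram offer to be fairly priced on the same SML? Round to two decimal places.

MRP = (10.47% − 6.64%) / (1.31 − 0.72) = 6.4915%
R_f = 6.64% − 0.72 × 6.4915% = 1.9661%
β_Ingram = ρ·σ_i/σ_m = 0.664 × 27.18 / 14.95 = 1.2072
E(R_Ingram) = R_f + β × MRP = 1.9661% + 1.2072 × 6.4915% = 9.80%

9.80%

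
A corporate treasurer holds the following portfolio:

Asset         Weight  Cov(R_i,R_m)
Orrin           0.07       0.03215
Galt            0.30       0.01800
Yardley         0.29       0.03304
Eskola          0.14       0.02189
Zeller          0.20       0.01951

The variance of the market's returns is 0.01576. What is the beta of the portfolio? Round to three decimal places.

β_Orrin = 0.03215 / 0.01576 = 2.0400
β_Galt = 0.01800 / 0.01576 = 1.1421
β_Yardley = 0.03304 / 0.01576 = 2.0964
β_Eskola = 0.02189 / 0.01576 = 1.3890
β_Zeller = 0.01951 / 0.01576 = 1.2379
β_P = Σ w_i β_i = 0.07×2.0400 + 0.30×1.1421 + 0.29×2.0964 + 0.14×1.3890 + 0.20×1.2379 = 1.5354

1.535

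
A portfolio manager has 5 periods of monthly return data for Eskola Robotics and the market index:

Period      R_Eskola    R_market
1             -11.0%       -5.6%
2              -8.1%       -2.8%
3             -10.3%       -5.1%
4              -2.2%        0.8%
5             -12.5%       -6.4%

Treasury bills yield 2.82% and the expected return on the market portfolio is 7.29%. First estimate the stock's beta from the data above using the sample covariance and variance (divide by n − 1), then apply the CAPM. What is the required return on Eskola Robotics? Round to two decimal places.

8.97%

Mean R_i = (-11.0 − 8.1 − 10.3 − 2.2 − 12.5) / 5 = -8.8200%
Mean R_m = (-5.6 − 2.8 − 5.1 + 0.8 − 6.4) / 5 = -3.8200%
Σ(R_i − R̄_i)(R_m − R̄_m) = 46.5880  ⇒  Cov = 46.5880 / 4 = 11.6470
Σ(R_m − R̄_m)² = 33.8480  ⇒  Var(R_m) = 33.8480 / 4 = 8.4620
β = Cov / Var(R_m) = 11.6470 / 8.4620 = 1.3764
MRP = 7.29% − 2.82% = 4.47%
E(R) = R_f + β × MRP = 2.82% + 1.3764 × 4.47% = 8.97%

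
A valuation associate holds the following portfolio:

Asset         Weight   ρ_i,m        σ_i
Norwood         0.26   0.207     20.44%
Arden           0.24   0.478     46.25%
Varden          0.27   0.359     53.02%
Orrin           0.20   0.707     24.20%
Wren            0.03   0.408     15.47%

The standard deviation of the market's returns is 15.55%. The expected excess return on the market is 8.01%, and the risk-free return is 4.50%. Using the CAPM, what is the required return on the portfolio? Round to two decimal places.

β_Norwood = 0.207 × 20.44% / 15.55% = 0.2721
β_Arden = 0.478 × 46.25% / 15.55% = 1.4217
β_Varden = 0.359 × 53.02% / 15.55% = 1.2241
β_Orrin = 0.707 × 24.20% / 15.55% = 1.1003
β_Wren = 0.408 × 15.47% / 15.55% = 0.4059
β_P = Σ w_i β_i = 0.26×0.2721 + 0.24×1.4217 + 0.27×1.2241 + 0.20×1.1003 + 0.03×0.4059 = 0.9747
E(R_P) = R_f + β_P × MRP = 4.50% + 0.9747 × 8.01% = 12.31%

12.31%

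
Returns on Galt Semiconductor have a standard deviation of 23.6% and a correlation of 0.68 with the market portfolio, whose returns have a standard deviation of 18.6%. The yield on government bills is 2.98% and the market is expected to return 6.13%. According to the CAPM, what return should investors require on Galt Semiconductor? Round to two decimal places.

5.70%

β = ρ × σ_i / σ_m = 0.68 × 23.6% / 18.6% = 0.8628
MRP = 6.13% − 2.98% = 3.15%
E(R) = 2.98% + 0.8628 × 3.15% = 5.70%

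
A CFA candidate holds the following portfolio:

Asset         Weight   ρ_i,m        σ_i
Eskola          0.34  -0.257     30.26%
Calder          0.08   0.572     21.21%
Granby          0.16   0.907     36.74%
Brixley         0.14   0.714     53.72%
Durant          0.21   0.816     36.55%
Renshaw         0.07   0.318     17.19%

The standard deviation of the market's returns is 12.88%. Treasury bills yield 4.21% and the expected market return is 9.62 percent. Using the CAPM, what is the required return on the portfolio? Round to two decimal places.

10.79%

β_Eskola = -0.257 × 30.26% / 12.88% = -0.6038
β_Calder = 0.572 × 21.21% / 12.88% = 0.9419
β_Granby = 0.907 × 36.74% / 12.88% = 2.5872
β_Brixley = 0.714 × 53.72% / 12.88% = 2.9780
β_Durant = 0.816 × 36.55% / 12.88% = 2.3156
β_Renshaw = 0.318 × 17.19% / 12.88% = 0.4244
β_P = Σ w_i β_i = 0.34×-0.6038 + 0.08×0.9419 + 0.16×2.5872 + 0.14×2.9780 + 0.21×2.3156 + 0.07×0.4244 = 1.2169
MRP = 9.62% − 4.21% = 5.41%
E(R_P) = R_f + β_P × MRP = 4.21% + 1.2169 × 5.41% = 10.79%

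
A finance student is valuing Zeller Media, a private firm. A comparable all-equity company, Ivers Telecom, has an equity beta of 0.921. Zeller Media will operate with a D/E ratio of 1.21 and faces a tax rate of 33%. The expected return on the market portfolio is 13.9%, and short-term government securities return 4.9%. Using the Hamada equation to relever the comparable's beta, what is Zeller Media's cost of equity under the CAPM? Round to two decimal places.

19.91%

β_L = β_U × [1 + (1 − t)(D/E)] = 0.921 × [1 + (1 − 0.33) × 1.21]
    = 0.921 × [1 + 0.67 × 1.21] = 0.921 × 1.8107 = 1.6677
MRP = 13.9% − 4.9% = 9.00%
E(R) = R_f + β_L × MRP = 4.9% + 1.6677 × 9.0% = 19.91%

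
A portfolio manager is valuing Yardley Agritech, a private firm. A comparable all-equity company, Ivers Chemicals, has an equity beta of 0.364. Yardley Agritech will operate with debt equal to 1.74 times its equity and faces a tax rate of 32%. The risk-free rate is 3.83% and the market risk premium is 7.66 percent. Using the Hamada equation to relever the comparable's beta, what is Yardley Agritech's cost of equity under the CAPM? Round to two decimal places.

β_L = β_U × [1 + (1 − t)(D/E)] = 0.364 × [1 + (1 − 0.32) × 1.74]
    = 0.364 × [1 + 0.68 × 1.74] = 0.364 × 2.1832 = 0.7947
E(R) = R_f + β_L × MRP = 3.83% + 0.7947 × 7.66% = 9.92%

9.92%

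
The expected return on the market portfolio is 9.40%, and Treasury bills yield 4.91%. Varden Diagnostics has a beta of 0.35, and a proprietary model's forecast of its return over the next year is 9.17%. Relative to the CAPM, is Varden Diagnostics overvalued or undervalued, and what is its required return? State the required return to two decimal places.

MRP = 9.40% − 4.91% = 4.49%
Required return = R_f + β·MRP = 4.91% + 0.35 × 4.49% = 6.48%
Forecast 9.17% > required 6.48% → the stock plots above the SML → undervalued.

Undervalued; required return 6.48%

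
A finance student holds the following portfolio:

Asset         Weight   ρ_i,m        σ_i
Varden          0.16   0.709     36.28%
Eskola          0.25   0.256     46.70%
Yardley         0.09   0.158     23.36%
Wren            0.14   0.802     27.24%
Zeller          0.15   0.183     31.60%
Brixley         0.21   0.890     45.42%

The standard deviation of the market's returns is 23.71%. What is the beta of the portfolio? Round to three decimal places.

β_Varden = 0.709 × 36.28% / 23.71% = 1.0849
β_Eskola = 0.256 × 46.70% / 23.71% = 0.5042
β_Yardley = 0.158 × 23.36% / 23.71% = 0.1557
β_Wren = 0.802 × 27.24% / 23.71% = 0.9214
β_Zeller = 0.183 × 31.60% / 23.71% = 0.2439
β_Brixley = 0.890 × 45.42% / 23.71% = 1.7049
β_P = Σ w_i β_i = 0.16×1.0849 + 0.25×0.5042 + 0.09×0.1557 + 0.14×0.9214 + 0.15×0.2439 + 0.21×1.7049 = 0.8373

0.837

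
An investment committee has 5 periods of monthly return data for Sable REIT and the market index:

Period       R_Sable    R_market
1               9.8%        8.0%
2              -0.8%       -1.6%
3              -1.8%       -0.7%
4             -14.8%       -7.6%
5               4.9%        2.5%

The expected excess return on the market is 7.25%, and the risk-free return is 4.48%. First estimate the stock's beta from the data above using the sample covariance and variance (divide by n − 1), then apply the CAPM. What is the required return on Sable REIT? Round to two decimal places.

15.88%

Mean R_i = (9.8 − 0.8 − 1.8 − 14.8 + 4.9) / 5 = -0.5400%
Mean R_m = (8.0 − 1.6 − 0.7 − 7.6 + 2.5) / 5 = 0.1200%
Σ(R_i − R̄_i)(R_m − R̄_m) = 205.9940  ⇒  Cov = 205.9940 / 4 = 51.4985
Σ(R_m − R̄_m)² = 130.9880  ⇒  Var(R_m) = 130.9880 / 4 = 32.7470
β = Cov / Var(R_m) = 51.4985 / 32.7470 = 1.5726
E(R) = R_f + β × MRP = 4.48% + 1.5726 × 7.25% = 15.88%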